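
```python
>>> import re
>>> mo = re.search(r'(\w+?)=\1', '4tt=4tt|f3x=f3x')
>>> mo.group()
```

'4tt=4tt'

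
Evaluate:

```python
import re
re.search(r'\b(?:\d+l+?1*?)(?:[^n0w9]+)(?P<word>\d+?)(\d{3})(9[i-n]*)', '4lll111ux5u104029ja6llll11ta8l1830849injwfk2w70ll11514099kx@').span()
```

(0, 18)

The match spans [0:18] → '4lll111ux5u104029j'.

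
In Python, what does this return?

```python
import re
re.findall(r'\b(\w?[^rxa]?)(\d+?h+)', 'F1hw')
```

Multiple groups make `findall` return tuples — one 2-tuple for the one match.

[('F', '1h')]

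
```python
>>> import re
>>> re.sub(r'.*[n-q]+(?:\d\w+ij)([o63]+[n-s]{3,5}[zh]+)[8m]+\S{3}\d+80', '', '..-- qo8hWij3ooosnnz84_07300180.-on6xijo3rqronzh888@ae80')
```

'.-on6xijo3rqronzh888@ae80'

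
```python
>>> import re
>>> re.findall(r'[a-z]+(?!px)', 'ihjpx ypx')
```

['ihjpx', 'ypx']

A negative assertion filters positions out without eating any characters.
No capturing groups, so `findall` returns the 2 full match strings.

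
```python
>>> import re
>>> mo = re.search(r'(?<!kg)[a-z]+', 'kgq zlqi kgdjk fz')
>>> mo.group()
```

The negative lookaround is zero-width — it rules out positions where the adjacent text would match, without consuming anything.
`re.search` tries every starting position until one works.
The match spans [0:3] → 'kgq'.

'kgq'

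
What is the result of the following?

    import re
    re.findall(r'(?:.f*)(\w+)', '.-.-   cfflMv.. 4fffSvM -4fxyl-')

The pattern matches any character, then zero or more of the literal 'f' (non-capturing group); then one or more of a word character (captured).
Matches: at [6:13] match ' cfflMv', group 1 = 'cfflMv'; at [15:23] match ' 4fffSvM', group 1 = '4fffSvM'; at [24:30] match '-4fxyl', group 1 = '4fxyl'.
One capturing group, so `findall` returns just the captured substring from each match — 3 in all.

['cfflMv', '4fffSvM', '4fxyl']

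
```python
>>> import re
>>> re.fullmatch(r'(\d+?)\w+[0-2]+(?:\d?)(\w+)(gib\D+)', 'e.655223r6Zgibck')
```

None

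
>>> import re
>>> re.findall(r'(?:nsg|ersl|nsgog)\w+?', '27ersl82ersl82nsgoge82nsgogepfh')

['ersl8', 'ersl8', 'nsgo', 'nsgo']

Alternation tries branches left to right and keeps the first one that lets the overall match succeed at that position.
With no groups in the pattern, `findall` gives back each whole match — 4 here.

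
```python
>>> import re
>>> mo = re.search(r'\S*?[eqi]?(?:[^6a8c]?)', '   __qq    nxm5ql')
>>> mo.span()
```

The pattern matches zero or more of a non-whitespace character (lazy), then optionally one of [eqi]; then optionally any character except [6a8c] (non-capturing group).
The match spans [0:1] → ' '.

(0, 1)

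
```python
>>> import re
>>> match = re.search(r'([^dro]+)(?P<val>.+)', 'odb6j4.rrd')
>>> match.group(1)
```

'b6j4.'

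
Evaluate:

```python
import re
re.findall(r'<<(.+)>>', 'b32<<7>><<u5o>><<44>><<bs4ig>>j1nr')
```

Walking the string: at [3:30] match '<<7>><<u5o>><<44>><<bs4ig>>', group 1 = '7>><<u5o>><<44>><<bs4ig'.
With a single group, `findall` returns only what that group captured — 1 item.

['7>><<u5o>><<44>><<bs4ig']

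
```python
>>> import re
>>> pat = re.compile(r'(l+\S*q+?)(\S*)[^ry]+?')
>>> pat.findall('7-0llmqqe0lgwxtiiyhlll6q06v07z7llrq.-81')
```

[('llmqqe0lgwxtiiyhlll6q06v07z7llrq', '.-8')]

The pattern matches one or more of the literal 'l', then zero or more of a non-whitespace character, then one or more of a literal 'q' (lazy) (captured); then zero or more of a non-whitespace character (captured); then one or more of any character except [ry] (lazy).
Walking the string: at [3:39] match 'llmqqe0lgwxtiiyhlll6q06v07z7llrq.-81', groups = ('llmqqe0lgwxtiiyhlll6q06v07z7llrq', '.-8').
2 groups means the one result is a tuple of 2 captured strings — 1 here.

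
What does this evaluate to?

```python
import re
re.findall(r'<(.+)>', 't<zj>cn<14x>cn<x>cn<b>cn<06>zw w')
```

['zj>cn<14x>cn<x>cn<b>cn<06']

`findall` collects group 1 from the one match (1 total).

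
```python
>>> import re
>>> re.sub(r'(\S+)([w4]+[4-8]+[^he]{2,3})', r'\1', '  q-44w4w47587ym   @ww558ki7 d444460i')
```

'  q-44w4w  @w d444'

The pattern matches one or more of a non-whitespace character (captured); then one or more of one of [w4], then one or more of a character in [4-8], then 2 to 3 of any character except [he] (captured).
Matches: at [2:17] → 'q-44w4w47587ym '; at [19:28] → '@ww558ki7'; at [29:37] → 'd444460i'.
`\1` in the replacement pulls in group 1's text for each match.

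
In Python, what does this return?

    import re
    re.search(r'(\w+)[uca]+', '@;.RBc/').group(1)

'RB'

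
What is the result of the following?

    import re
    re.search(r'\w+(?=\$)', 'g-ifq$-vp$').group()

'ifq'

The lookaround is zero-width — it requires the adjacent text to match without consuming it, so the asserted text isn't part of the match.
The match spans [2:5] → 'ifq'.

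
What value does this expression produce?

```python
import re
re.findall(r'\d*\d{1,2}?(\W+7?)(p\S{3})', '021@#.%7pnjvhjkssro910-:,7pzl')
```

[('@#.%7', 'pnjv')]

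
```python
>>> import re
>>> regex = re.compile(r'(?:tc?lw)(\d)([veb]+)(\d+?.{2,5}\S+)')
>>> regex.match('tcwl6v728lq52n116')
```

This matches a literal 't', then optionally the literal 'c', then the literal 'lw' (non-capturing group); then a digit (captured); then one or more of one of [veb] (captured); then one or more of a digit (lazy), then 2 to 5 of any character, then one or more of a non-whitespace character (captured).
`match` is anchored at position 0; if the pattern doesn't fit there, it returns None.
Here position 0 doesn't satisfy it, so the call returns None.

None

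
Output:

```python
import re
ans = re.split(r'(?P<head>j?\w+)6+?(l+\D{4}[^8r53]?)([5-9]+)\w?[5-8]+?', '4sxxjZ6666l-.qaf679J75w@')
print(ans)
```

['', '4sxxjZ666', 'l-.qaf', '679', '5w@']

This matches optionally a literal 'j', then one or more of a word character (captured as 'head'); then one or more of a literal '6' (lazy); then one or more of the literal 'l', then exactly 4 of a non-digit, then optionally any character except [8r53] (captured); then one or more of a character in [5-9] (captured); then optionally a word character, then one or more of a character in [5-8] (lazy).
Matches to split on: at [0:21] → '4sxxjZ6666l-.qaf679J7'.
The group in the pattern means `split` returns the separators' captures alongside the pieces.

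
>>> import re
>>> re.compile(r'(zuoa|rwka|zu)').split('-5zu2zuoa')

['-5', 'zu', '2', 'zuoa', '']

Alternation tries branches left to right and keeps the first one that lets the overall match succeed at that position.
Because the pattern has a capturing group, `split` also inserts each captured text between the pieces.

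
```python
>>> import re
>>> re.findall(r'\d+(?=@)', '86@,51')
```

['86']

The lookaround is zero-width — it requires the adjacent text to match without consuming it, so the asserted text isn't part of the match.
Scanning left to right: at [0:2] → '86'.
Since nothing is captured, `findall` lists the 1 matched substring directly.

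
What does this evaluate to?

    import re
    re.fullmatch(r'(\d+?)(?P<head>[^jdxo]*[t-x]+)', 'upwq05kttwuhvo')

None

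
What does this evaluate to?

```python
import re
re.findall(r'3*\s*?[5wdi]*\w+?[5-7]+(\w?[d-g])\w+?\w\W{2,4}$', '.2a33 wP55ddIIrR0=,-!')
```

['dd']

Pattern: zero or more of the literal '3', then zero or more of whitespace (lazy); then zero or more of one of [5wdi], then one or more of a word character (lazy), then one or more of a character in [5-7]; then optionally a word character, then a character in [d-g] (captured); then one or more of a word character (lazy), then a word character; then 2 to 4 of a non-word character; then anchored at the end.
Walking the string: at [3:21] match '33 wP55ddIIrR0=,-!', group 1 = 'dd'.
`findall` collects group 1 from the one match (1 total).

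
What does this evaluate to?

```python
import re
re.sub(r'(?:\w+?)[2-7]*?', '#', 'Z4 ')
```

'## '

The pattern matches one or more of a word character (lazy) (non-capturing group); then zero or more of a character in [2-7] (lazy).
Matches: at [0:1] → 'Z'; at [1:2] → '4'.
Every occurrence is swapped for '#'.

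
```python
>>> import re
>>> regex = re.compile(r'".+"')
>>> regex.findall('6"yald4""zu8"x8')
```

['"yald4""zu8"']

No capturing groups, so `findall` returns the 1 full match string.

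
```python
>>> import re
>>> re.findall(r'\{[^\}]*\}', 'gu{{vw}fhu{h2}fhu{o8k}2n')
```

['{{vw}', '{h2}', '{o8k}']

Walking the string: at [2:7] → '{{vw}'; at [10:14] → '{h2}'; at [17:22] → '{o8k}'.
No capturing groups, so `findall` returns the 3 full match strings.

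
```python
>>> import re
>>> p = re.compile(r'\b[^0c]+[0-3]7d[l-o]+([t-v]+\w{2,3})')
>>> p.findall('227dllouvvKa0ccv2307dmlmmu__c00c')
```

['uvvKa0']

With a single group, `findall` returns only what that group captured — 1 item.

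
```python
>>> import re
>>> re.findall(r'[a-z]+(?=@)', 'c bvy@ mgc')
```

['bvy']

The lookaround is zero-width — it requires the adjacent text to match without consuming it, so the asserted text isn't part of the match.
`findall` yields the raw match text (1 of them) because the pattern has no groups.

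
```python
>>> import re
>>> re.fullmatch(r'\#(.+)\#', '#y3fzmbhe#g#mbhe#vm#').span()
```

`fullmatch` succeeds only if the pattern covers the string from start to end.
The match spans [0:20] → '#y3fzmbhe#g#mbhe#vm#'.
Captured: group 1 = 'y3fzmbhe#g#mbhe#vm'.

(0, 20)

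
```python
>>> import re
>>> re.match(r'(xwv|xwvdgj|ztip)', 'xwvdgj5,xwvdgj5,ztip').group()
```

'xwv'

Alternation tries branches left to right and keeps the first one that lets the overall match succeed at that position.
`re.match` won't scan ahead — the pattern has to work from the very first character.
The match spans [0:3] → 'xwv'.
Captured: group 1 = 'xwv'.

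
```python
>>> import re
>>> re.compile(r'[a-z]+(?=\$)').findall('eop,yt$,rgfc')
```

['yt']

The positive lookaround only admits positions where the adjacent text matches; those characters stay outside the span.
No capturing groups, so `findall` returns the 1 full match string.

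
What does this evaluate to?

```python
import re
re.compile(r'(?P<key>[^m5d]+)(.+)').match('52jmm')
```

`re.match` only tries the pattern at the start of the string.
Here position 0 doesn't satisfy it, so the call returns None.

None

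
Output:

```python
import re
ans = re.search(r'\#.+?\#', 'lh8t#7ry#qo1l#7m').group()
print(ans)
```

#7ry#

Lazy quantifiers expand one character at a time until the remainder of the pattern can match.
`re.search` scans for the first position where the pattern succeeds.
The match spans [4:9] → '#7ry#'.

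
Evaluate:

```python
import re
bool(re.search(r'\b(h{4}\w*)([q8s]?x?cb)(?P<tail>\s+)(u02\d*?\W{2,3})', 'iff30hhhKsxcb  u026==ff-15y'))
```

Pattern: a word boundary (`\b`, zero-width); then exactly 4 of a literal 'h', then zero or more of a word character (captured); then optionally one of [q8s], then optionally a literal 'x', then the literal 'cb' (captured); then one or more of whitespace (captured as 'tail'); then the literal 'u02', then zero or more of a digit (lazy), then 2 to 3 of a non-word character (captured).
Here nothing in the string fits, so the call returns None, and `bool(None)` is False.

False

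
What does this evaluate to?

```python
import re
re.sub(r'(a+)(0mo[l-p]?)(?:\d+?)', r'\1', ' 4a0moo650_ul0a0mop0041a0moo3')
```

A non-greedy quantifier consumes as few characters as it can — just enough that the remainder of the pattern still matches from where it stops; whatever follows it matches normally.
`\1` in the replacement pulls in group 1's text for each match.

' 4a50_ul0a041a'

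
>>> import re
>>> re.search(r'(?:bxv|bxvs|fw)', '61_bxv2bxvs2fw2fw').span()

`re.search` tries every starting position until one works.
The match spans [3:6] → 'bxv'.

(3, 6)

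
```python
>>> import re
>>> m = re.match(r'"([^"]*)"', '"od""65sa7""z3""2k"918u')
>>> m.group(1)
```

'od'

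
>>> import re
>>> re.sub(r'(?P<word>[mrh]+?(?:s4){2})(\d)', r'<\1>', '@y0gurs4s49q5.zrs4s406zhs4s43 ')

'@y0gu<rs4s4>q5.z<rs4s4>6z<hs4s4> '

Each match is replaced using the text its own group 1 captured.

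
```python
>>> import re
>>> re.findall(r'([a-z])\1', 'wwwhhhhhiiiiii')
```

['w', 'h', 'h', 'i', 'i', 'i']

A backreference is literal: `\1` must see the identical characters the first group matched.
With a single group, `findall` returns only what that group captured — 6 items.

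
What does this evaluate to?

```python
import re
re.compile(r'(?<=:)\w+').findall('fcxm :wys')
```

The `(?=…)`/`(?<=…)` assertion just peeks at neighbouring text; it doesn't advance the match position.
Walking the string: at [6:9] → 'wys'.
No capturing groups, so `findall` returns the 1 full match string.

['wys']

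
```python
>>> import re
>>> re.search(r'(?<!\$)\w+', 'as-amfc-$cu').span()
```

(0, 2)

The negative lookaround is zero-width — it rules out positions where the adjacent text would match, without consuming anything.
`re.search` tries every starting position until one works.
The match spans [0:2] → 'as'.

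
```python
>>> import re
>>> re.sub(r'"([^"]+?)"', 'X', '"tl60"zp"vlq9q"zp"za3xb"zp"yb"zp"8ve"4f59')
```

'XzpXzpXzpXzpX4f59'

Matches: at [0:6] → '"tl60"'; at [8:15] → '"vlq9q"'; at [17:24] → '"za3xb"'; at [26:30] → '"yb"'; at [32:37] → '"8ve"'.
Each match is replaced by 'X'.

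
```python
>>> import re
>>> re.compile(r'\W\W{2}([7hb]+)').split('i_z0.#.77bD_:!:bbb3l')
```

This matches a non-word character, then exactly 2 of a non-word character; then one or more of one of [7hb] (captured).
The group in the pattern means `split` returns the separators' captures alongside the pieces.

['i_z0', '77b', 'D_', 'bbb', '3l']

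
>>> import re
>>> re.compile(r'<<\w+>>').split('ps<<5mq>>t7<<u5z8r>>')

Each match becomes a cut point; 3 segments remain.

['ps', 't7', '']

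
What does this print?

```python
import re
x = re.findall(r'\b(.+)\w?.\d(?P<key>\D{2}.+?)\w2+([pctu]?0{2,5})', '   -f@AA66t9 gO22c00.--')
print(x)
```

Pattern: a word boundary (`\b`, zero-width); then one or more of any character (captured); then optionally a word character, then any character, then a digit; then exactly 2 of a non-digit, then one or more of any character (lazy) (captured as 'key'); then a word character, then one or more of a literal '2'; then optionally one of [pctu], then 2 to 5 of a literal '0' (captured).
Matches: at [4:20] match 'f@AA66t9 gO22c00', groups = ('f@AA66', ' gO', 'c00').
With 3 capturing groups, `findall` returns a 3-tuple per match.

[('f@AA66', ' gO', 'c00')]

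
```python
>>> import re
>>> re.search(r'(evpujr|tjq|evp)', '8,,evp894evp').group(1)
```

The match spans [3:6] → 'evp'.
Captured: group 1 = 'evp'.

'evp'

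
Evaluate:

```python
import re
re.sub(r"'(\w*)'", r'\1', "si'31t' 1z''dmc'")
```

"si31t 1zdmc'"

Matches: at [2:7] → "'31t'"; at [10:12] → "''".
Each match is replaced using the text its own group 1 captured.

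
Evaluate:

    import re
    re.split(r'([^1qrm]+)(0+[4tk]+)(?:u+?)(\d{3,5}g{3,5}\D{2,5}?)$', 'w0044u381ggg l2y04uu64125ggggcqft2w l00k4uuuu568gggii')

The pattern matches one or more of any character except [1qrm] (captured); then one or more of a literal '0', then one or more of one of [4tk] (captured); then one or more of a literal 'u' (lazy) (non-capturing group); then 3 to 5 of a digit, then 3 to 5 of a literal 'g', then 2 to 5 of a non-digit (lazy) (captured); then anchored at the end.
`re.split` interleaves the captured-group text with the surrounding fragments.

['w0044u381ggg l2y04uu64125ggggcq', 'ft2w l0', '0k4', '568gggii', '']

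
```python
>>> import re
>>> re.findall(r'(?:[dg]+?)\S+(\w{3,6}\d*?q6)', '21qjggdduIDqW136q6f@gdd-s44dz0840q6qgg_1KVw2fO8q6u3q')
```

['fO8q6']

The pattern matches one or more of one of [dg] (lazy) (non-capturing group); then one or more of a non-whitespace character; then 3 to 6 of a word character, then zero or more of a digit (lazy), then the literal 'q6' (captured).
Walking the string: at [4:49] match 'ggdduIDqW136q6f@gdd-s44dz0840q6qgg_1KVw2fO8q6', group 1 = 'fO8q6'.
One capturing group, so `findall` returns just the captured substring from the one match — 1 in all.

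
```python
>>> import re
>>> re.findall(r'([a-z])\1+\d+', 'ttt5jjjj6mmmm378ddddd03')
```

After group 1 captures some text, `\1` only succeeds where that same text appears again.
Scanning left to right: at [0:4] match 'ttt5', group 1 = 't'; at [4:9] match 'jjjj6', group 1 = 'j'; at [9:16] match 'mmmm378', group 1 = 'm'; at [16:23] match 'ddddd03', group 1 = 'd'.
One capturing group, so `findall` returns just the captured substring from each match — 4 in all.

['t', 'j', 'm', 'd']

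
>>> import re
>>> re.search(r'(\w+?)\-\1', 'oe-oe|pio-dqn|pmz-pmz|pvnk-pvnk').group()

'oe-oe'

After group 1 captures some text, `\1` only succeeds where that same text appears again.
The match spans [0:5] → 'oe-oe'.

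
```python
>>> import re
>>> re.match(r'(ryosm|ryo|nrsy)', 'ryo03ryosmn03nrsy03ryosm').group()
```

'ryo'

`match` is anchored at position 0; if the pattern doesn't fit there, it returns None.
The match spans [0:3] → 'ryo'.
Captured: group 1 = 'ryo'.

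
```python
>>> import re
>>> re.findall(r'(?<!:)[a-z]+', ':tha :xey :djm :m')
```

['ha', 'ey', 'jm']

Because the assertion is negative and zero-width, positions next to the forbidden text are skipped.
No capturing groups, so `findall` returns the 3 full match strings.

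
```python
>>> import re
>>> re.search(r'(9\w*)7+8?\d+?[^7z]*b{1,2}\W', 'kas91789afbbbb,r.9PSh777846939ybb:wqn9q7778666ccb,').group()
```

The match spans [3:15] → '91789afbbbb,'.

'91789afbbbb,'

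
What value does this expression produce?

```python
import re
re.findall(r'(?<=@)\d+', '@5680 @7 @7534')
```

['5680', '7', '7534']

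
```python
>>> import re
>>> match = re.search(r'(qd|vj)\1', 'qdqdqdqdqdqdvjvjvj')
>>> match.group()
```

'qdqd'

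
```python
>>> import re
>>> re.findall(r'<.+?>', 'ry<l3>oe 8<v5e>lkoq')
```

With the lazy modifier that quantifier settles for the fewest repetitions that let the rest of the pattern succeed (the atoms after it are unaffected and can still be greedy).
Scanning left to right: at [2:6] → '<l3>'; at [10:15] → '<v5e>'.
No capturing groups, so `findall` returns the 2 full match strings.

['<l3>', '<v5e>']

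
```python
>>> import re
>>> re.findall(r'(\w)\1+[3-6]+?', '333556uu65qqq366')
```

The backreference `\1` re-matches whatever the first group consumed, character for character.
Matches: at [0:4] match '3335', group 1 = '3'; at [6:9] match 'uu6', group 1 = 'u'; at [10:14] match 'qqq3', group 1 = 'q'.
With a single group, `findall` returns only what that group captured — 3 items.

['3', 'u', 'q']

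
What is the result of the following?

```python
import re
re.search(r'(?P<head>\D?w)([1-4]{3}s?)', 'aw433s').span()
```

(0, 6)

The pattern matches optionally a non-digit, then a literal 'w' (captured as 'head'); then exactly 3 of a character in [1-4], then optionally the literal 's' (captured).
`re.search` scans for the first position where the pattern succeeds.
The match spans [0:6] → 'aw433s'.
Captured: group 1 = 'aw', group 2 = '433s'.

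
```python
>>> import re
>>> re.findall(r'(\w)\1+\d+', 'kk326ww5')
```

After group 1 captures some text, `\1` only succeeds where that same text appears again.
Walking the string: at [0:5] match 'kk326', group 1 = 'k'; at [5:8] match 'ww5', group 1 = 'w'.
One capturing group, so `findall` returns just the captured substring from each match — 2 in all.

['k', 'w']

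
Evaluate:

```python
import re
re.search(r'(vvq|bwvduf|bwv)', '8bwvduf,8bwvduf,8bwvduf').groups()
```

('bwvduf',)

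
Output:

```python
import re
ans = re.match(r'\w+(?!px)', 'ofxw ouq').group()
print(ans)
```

`match` is anchored at position 0; if the pattern doesn't fit there, it returns None.
The match spans [0:4] → 'ofxw'.

ofxw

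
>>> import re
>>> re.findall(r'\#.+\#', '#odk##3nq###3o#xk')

['#odk##3nq###3o#']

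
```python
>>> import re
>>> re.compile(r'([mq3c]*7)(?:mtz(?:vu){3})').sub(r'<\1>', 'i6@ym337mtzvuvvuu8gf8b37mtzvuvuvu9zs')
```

'i6@ym337mtzvuvvuu8gf8b<37>9zs'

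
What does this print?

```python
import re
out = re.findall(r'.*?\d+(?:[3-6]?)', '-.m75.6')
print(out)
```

['-.m75', '.6']

A `+?`/`*?`/`{m,n}?` starts at its minimum and grows only as far as needed for what follows to match.
With no groups in the pattern, `findall` gives back each whole match — 2 here.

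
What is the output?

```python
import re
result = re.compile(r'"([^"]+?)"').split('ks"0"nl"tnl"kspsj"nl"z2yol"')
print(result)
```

Matches to split on: at [2:5] → '"0"'; at [7:12] → '"tnl"'; at [17:21] → '"nl"'.
Because the pattern has a capturing group, `split` also inserts each captured text between the pieces.

['ks', '0', 'nl', 'tnl', 'kspsj', 'nl', 'z2yol"']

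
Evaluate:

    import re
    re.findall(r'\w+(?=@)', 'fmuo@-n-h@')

The `(?=…)`/`(?<=…)` assertion just peeks at neighbouring text; it doesn't advance the match position.
Scanning left to right: at [0:4] → 'fmuo'; at [8:9] → 'h'.
`findall` yields the raw match text (2 of them) because the pattern has no groups.

['fmuo', 'h']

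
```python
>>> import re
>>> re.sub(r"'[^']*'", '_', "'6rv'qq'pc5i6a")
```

"_qq'pc5i6a"

`sub` substitutes '_' at each match site.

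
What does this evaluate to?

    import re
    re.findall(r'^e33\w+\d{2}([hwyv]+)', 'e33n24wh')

['wh']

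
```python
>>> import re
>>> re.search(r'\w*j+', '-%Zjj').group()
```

Pattern: zero or more of a word character; then one or more of a literal 'j'.
`re.search` scans for the first position where the pattern succeeds.
The match spans [2:5] → 'Zjj'.

'Zjj'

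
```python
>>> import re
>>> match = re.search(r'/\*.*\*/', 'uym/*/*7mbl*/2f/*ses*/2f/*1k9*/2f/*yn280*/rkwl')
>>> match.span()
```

(3, 42)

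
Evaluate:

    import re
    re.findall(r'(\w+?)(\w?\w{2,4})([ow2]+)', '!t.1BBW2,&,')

[('1', 'BBW', '2')]

Pattern: one or more of a word character (lazy) (captured); then optionally a word character, then 2 to 4 of a word character (captured); then one or more of one of [ow2] (captured).
With the lazy modifier that quantifier settles for the fewest repetitions that let the rest of the pattern succeed (the atoms after it are unaffected and can still be greedy).
Walking the string: at [3:8] match '1BBW2', groups = ('1', 'BBW', '2').
3 groups means the one result is a tuple of 3 captured strings — 1 here.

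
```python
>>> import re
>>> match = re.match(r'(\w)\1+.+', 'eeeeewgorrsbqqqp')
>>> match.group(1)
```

'e'

After group 1 captures some text, `\1` only succeeds where that same text appears again.
With `match`, the pattern is implicitly anchored at the beginning.
The match spans [0:16] → 'eeeeewgorrsbqqqp'.
Captured: group 1 = 'e'.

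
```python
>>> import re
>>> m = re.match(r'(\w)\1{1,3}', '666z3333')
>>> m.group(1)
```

The backreference `\1` re-matches whatever the first group consumed, character for character.
`match` is anchored at position 0; if the pattern doesn't fit there, it returns None.
The match spans [0:3] → '666'.
Captured: group 1 = '6'.

'6'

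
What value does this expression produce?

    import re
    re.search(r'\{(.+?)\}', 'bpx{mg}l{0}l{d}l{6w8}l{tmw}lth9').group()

The match spans [3:7] → '{mg}'.

'{mg}'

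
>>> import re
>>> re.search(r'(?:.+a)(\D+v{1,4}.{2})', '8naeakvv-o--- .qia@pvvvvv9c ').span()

(0, 27)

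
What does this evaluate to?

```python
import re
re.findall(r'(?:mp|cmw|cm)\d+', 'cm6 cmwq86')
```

['cm6']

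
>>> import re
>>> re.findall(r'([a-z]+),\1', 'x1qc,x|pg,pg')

['pg']

`\1` has to match the exact text group 1 already captured.
One capturing group, so `findall` returns just the captured substring from the one match — 1 in all.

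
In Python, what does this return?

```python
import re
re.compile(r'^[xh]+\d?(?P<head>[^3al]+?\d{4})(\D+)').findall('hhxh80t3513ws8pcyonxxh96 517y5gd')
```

The pattern matches anchored at the start of the string; then one or more of one of [xh], then optionally a digit; then one or more of any character except [3al] (lazy), then exactly 4 of a digit (captured as 'head'); then one or more of a non-digit (captured).
Matches: at [0:13] match 'hhxh80t3513ws', groups = ('0t3513', 'ws').
`findall` packs the 2 group values into a tuple for every match.

[('0t3513', 'ws')]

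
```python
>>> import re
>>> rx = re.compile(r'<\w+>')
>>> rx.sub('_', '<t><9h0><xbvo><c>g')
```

Matches: at [0:3] → '<t>'; at [3:8] → '<9h0>'; at [8:14] → '<xbvo>'; at [14:17] → '<c>'.
`sub` substitutes '_' at each match site.

'____g'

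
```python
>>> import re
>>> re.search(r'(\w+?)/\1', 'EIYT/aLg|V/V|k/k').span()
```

The backreference `\1` re-matches whatever the first group consumed, character for character.
Unlike `match`, `search` isn't anchored — it looks for the pattern anywhere in the string.
The match spans [9:12] → 'V/V'.
Captured: group 1 = 'V'.

(9, 12)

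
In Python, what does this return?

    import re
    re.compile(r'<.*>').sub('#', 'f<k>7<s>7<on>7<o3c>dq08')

Each match is replaced by '#'.

'f#dq08'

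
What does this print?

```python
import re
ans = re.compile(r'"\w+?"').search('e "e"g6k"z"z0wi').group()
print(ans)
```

`search` walks the string left to right and returns the first match it finds.
The match spans [2:5] → '"e"'.

"e"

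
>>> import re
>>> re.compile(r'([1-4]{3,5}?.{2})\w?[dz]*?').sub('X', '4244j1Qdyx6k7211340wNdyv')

'XQdyx6k7XwNdyv'

The `?` after the quantifier makes it lazy — it takes as little as possible before letting the rest of the pattern try.
`sub` substitutes 'X' at each match site.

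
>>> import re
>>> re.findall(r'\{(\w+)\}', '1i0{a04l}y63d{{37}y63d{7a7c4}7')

Walking the string: at [3:9] match '{a04l}', group 1 = 'a04l'; at [14:18] match '{37}', group 1 = '37'; at [22:29] match '{7a7c4}', group 1 = '7a7c4'.
One capturing group, so `findall` returns just the captured substring from each match — 3 in all.

['a04l', '37', '7a7c4']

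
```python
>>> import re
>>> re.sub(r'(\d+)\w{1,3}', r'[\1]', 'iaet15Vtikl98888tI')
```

This matches one or more of a digit (captured); then 1 to 3 of a word character.
Matches: at [4:9] → '15Vti'; at [11:18] → '98888tI'.
Each match is replaced using the text its own group 1 captured.

'iaet[15]kl[98888]'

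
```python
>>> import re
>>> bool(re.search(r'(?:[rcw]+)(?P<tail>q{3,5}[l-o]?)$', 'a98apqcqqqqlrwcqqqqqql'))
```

False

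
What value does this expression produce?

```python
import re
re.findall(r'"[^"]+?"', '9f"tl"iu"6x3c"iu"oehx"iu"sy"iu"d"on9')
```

['"tl"', '"6x3c"', '"oehx"', '"sy"', '"d"']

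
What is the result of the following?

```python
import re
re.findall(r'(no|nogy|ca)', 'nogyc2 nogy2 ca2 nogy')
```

['no', 'no', 'ca', 'no']

`|` is ordered: at each position the engine commits to the first alternative that works.
Scanning left to right: at [0:2] match 'no', group 1 = 'no'; at [7:9] match 'no', group 1 = 'no'; at [13:15] match 'ca', group 1 = 'ca'; at [17:19] match 'no', group 1 = 'no'.
Because there's exactly one group, `findall` drops the full match and keeps group 1 from each hit.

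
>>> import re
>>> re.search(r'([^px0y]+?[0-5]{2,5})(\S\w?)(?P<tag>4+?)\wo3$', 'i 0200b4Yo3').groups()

('i 0200', 'b', '4')

The pattern matches one or more of any character except [px0y] (lazy), then 2 to 5 of a character in [0-5] (captured); then a non-whitespace character, then optionally a word character (captured); then one or more of a literal '4' (lazy) (captured as 'tag'); then a word character, then the literal 'o3'; then anchored at the end.
`re.search` tries every starting position until one works.
The match spans [0:11] → 'i 0200b4Yo3'.
Captured: group 1 = 'i 0200', group 2 = 'b', group 3 = '4'.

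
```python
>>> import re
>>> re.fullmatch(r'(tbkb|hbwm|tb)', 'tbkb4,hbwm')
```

None

`re.fullmatch` is like wrapping the pattern in `^…$` (in single-line mode).
Here the string isn't matched end-to-end, so the call returns None.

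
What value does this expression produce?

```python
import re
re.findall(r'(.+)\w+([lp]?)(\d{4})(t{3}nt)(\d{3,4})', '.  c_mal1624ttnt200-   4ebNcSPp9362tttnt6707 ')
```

[('.  c_mal1624ttnt200-   4ebNcSP', '', '9362', 'tttnt', '6707')]

Pattern: one or more of any character (captured); then one or more of a word character; then optionally one of [lp] (captured); then exactly 4 of a digit (captured); then exactly 3 of a literal 't', then the literal 'nt' (captured); then 3 to 4 of a digit (captured).
5 groups means the one result is a tuple of 5 captured strings — 1 here.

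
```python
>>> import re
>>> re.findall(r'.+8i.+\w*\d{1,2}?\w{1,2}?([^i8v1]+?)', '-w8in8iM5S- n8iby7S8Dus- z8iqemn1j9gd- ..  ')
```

['d']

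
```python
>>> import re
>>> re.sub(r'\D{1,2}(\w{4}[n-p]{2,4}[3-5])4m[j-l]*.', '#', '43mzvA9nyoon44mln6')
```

This matches 1 to 2 of a non-digit; then exactly 4 of a word character, then 2 to 4 of a character in [n-p], then a character in [3-5] (captured); then the literal '4m', then zero or more of a character in [j-l], then any character.
Matches: at [3:17] → 'zvA9nyoon44mln'.
Each match is replaced by '#'.

'43m#6'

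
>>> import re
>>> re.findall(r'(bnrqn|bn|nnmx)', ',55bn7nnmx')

['bn', 'nnmx']

With a single group, `findall` returns only what that group captured — 2 items.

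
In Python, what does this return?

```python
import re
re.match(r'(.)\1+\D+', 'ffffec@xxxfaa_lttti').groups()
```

('f',)

The match spans [0:19] → 'ffffec@xxxfaa_lttti'.
Captured: group 1 = 'f'.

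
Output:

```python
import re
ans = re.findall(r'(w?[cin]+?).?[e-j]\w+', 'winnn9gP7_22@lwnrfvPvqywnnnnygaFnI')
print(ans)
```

['winnn', 'wn']

The pattern matches optionally a literal 'w', then one or more of one of [cin] (lazy) (captured); then optionally any character, then a character in [e-j]; then one or more of a word character.
Scanning left to right: at [0:12] match 'winnn9gP7_22', group 1 = 'winnn'; at [14:34] match 'wnrfvPvqywnnnnygaFnI', group 1 = 'wn'.
With a single group, `findall` returns only what that group captured — 2 items.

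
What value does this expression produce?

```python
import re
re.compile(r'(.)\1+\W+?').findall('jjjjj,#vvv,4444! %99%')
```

['j', 'v', '4', '9']

A backreference is literal: `\1` must see the identical characters the first group matched.
Matches: at [0:6] match 'jjjjj,', group 1 = 'j'; at [7:11] match 'vvv,', group 1 = 'v'; at [11:16] match '4444!', group 1 = '4'; at [18:21] match '99%', group 1 = '9'.
With a single group, `findall` returns only what that group captured — 4 items.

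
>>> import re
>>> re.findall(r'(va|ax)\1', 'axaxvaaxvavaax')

The backreference `\1` re-matches whatever the first group consumed, character for character.
Walking the string: at [0:4] match 'axax', group 1 = 'ax'; at [8:12] match 'vava', group 1 = 'va'.
Because there's exactly one group, `findall` drops the full match and keeps group 1 from each hit.

['ax', 'va']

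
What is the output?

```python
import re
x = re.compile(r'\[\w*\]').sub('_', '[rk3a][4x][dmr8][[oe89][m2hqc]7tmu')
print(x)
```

`sub` substitutes '_' at each match site.

___[__7tmu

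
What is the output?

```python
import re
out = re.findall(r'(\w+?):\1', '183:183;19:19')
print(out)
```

`\1` is not a pattern — it's the concrete string captured by group 1, re-applied verbatim.
Scanning left to right: at [0:7] match '183:183', group 1 = '183'; at [8:13] match '19:19', group 1 = '19'.
Because there's exactly one group, `findall` drops the full match and keeps group 1 from each hit.

['183', '19']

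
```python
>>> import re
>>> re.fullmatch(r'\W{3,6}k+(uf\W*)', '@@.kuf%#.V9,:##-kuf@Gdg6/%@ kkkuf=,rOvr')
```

`re.fullmatch` requires the pattern to consume the entire string.
Here there's no way to consume every character, so the call returns None.

None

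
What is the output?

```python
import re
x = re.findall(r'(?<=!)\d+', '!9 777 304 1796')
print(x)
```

['9']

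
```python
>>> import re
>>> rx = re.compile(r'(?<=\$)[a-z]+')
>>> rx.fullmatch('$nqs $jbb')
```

For `fullmatch`, every character of the input must be accounted for by the pattern.
Here there's no way to consume every character, so the call returns None.

None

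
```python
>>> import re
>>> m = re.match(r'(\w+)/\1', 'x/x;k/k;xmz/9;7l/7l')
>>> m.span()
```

`match` is anchored at position 0; if the pattern doesn't fit there, it returns None.
The match spans [0:3] → 'x/x'.

(0, 3)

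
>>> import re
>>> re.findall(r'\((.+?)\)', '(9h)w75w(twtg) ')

['9h', 'twtg']

With the lazy modifier that quantifier settles for the fewest repetitions that let the rest of the pattern succeed (the atoms after it are unaffected and can still be greedy).
Because there's exactly one group, `findall` drops the full match and keeps group 1 from each hit.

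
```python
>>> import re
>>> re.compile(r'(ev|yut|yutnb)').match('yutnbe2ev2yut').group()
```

'yut'

`|` is ordered: at each position the engine commits to the first alternative that works.
`re.match` only tries the pattern at the start of the string.
The match spans [0:3] → 'yut'.
Captured: group 1 = 'yut'.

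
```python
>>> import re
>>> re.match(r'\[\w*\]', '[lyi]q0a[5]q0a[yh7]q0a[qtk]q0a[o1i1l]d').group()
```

'[lyi]'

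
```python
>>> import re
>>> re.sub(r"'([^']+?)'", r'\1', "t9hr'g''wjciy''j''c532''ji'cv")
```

Each match is replaced using the text its own group 1 captured.

't9hrgwjciyjc532jicv'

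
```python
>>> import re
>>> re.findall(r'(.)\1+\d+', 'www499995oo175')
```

['w', 'o']

After group 1 captures some text, `\1` only succeeds where that same text appears again.
Scanning left to right: at [0:9] match 'www499995', group 1 = 'w'; at [9:14] match 'oo175', group 1 = 'o'.
With a single group, `findall` returns only what that group captured — 2 items.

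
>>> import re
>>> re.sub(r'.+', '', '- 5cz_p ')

The pattern matches one or more of any character.
Matches: at [0:8] → '- 5cz_p '.
Every occurrence is swapped for ''.

''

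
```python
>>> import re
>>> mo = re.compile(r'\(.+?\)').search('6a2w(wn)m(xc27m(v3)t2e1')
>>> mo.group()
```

Lazy quantifiers expand one character at a time until the remainder of the pattern can match.
The match spans [4:8] → '(wn)'.

'(wn)'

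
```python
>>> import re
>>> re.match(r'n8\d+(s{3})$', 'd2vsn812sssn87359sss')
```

The pattern matches the literal 'n8', then one or more of a digit; then exactly 3 of a literal 's' (captured); then anchored at the end.
With `match`, the pattern is implicitly anchored at the beginning.
Here the pattern fails at index 0, so the call returns None.

None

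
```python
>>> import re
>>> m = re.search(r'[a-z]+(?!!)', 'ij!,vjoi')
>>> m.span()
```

The negative lookahead/lookbehind blocks any match where the forbidden context is present.
Unlike `match`, `search` isn't anchored — it looks for the pattern anywhere in the string.
The match spans [0:1] → 'i'.

(0, 1)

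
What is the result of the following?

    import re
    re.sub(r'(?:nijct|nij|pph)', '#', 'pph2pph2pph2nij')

`sub` substitutes '#' at each match site.

'#2#2#2#'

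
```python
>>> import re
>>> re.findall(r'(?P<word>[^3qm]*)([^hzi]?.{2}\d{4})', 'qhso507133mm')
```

Pattern: zero or more of any character except [3qm] (captured as 'word'); then optionally any character except [hzi], then exactly 2 of any character, then exactly 4 of a digit (captured).
Matches: at [1:10] match 'hso507133', groups = ('hso', '507133').
With 2 capturing groups, `findall` returns a 2-tuple per match.

[('hso', '507133')]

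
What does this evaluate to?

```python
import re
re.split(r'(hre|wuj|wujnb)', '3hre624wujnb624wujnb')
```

['3', 'hre', '624', 'wuj', 'nb624', 'wuj', 'nb']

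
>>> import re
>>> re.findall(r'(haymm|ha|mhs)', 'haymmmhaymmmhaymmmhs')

`|` is ordered: at each position the engine commits to the first alternative that works.
Because there's exactly one group, `findall` drops the full match and keeps group 1 from each hit.

['haymm', 'haymm', 'haymm', 'mhs']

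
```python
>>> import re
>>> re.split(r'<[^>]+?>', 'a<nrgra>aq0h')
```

['a', 'aq0h']

Matches to split on: at [1:8] → '<nrgra>'.
`split` removes every match and returns the 2 fragments in between.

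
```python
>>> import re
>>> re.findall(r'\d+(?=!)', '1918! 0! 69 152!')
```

['1918', '0', '152']

The `(?=…)`/`(?<=…)` assertion just peeks at neighbouring text; it doesn't advance the match position.
With no groups in the pattern, `findall` gives back each whole match — 3 here.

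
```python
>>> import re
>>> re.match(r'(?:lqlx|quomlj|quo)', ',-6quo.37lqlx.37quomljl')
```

None

`re.match` only tries the pattern at the start of the string.
Here the string doesn't start with a match, so the call returns None.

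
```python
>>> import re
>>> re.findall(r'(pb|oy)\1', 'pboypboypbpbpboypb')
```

A backreference is literal: `\1` must see the identical characters the first group matched.
`findall` collects group 1 from the one match (1 total).

['pb']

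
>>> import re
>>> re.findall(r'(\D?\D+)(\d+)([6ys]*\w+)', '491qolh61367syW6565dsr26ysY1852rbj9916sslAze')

The pattern matches optionally a non-digit, then one or more of a non-digit (captured); then one or more of a digit (captured); then zero or more of one of [6ys], then one or more of a word character (captured).
Matches: at [3:44] match 'qolh61367syW6565dsr26ysY1852rbj9916sslAze', groups = ('qolh', '61367', 'syW6565dsr26ysY1852rbj9916sslAze').
With 3 capturing groups, `findall` returns a 3-tuple per match.

[('qolh', '61367', 'syW6565dsr26ysY1852rbj9916sslAze')]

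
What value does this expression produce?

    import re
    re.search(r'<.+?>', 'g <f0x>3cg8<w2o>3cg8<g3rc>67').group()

'<f0x>'

A `+?`/`*?`/`{m,n}?` starts at its minimum and grows only as far as needed for what follows to match.
`re.search` tries every starting position until one works.
The match spans [2:7] → '<f0x>'.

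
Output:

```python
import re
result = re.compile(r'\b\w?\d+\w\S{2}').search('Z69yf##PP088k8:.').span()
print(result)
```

(0, 6)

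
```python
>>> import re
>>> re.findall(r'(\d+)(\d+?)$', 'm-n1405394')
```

[('140539', '4')]

`findall` packs the 2 group values into a tuple for every match.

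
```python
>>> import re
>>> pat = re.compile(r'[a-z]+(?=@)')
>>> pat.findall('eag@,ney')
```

['eag']

The positive lookaround only admits positions where the adjacent text matches; those characters stay outside the span.
Matches: at [0:3] → 'eag'.
Since nothing is captured, `findall` lists the 1 matched substring directly.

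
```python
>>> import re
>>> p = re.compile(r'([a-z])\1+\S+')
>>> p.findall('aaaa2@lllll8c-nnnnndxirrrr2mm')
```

['a']

After group 1 captures some text, `\1` only succeeds where that same text appears again.
Scanning left to right: at [0:29] match 'aaaa2@lllll8c-nnnnndxirrrr2mm', group 1 = 'a'.
Because there's exactly one group, `findall` drops the full match and keeps group 1 from the one hit.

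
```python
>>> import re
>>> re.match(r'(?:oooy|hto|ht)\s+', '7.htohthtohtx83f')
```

None

`match` is anchored at position 0; if the pattern doesn't fit there, it returns None.
Here the pattern fails at index 0, so the call returns None.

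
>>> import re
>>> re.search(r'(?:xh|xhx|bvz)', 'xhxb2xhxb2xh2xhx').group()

'xh'

Branches in `(...|...)` are attempted left-to-right; the first branch that allows the whole pattern to succeed is taken.
`re.search` scans for the first position where the pattern succeeds.
The match spans [0:2] → 'xh'.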